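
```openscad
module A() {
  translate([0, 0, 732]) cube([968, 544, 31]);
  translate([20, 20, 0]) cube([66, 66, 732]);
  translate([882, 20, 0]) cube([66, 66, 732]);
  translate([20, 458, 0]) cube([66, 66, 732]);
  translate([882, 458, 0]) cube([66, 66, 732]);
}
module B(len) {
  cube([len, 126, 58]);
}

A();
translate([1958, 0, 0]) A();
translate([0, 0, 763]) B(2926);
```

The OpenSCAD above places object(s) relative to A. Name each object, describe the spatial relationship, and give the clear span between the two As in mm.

A is a table. B is a beam. A beam spans the tops of two tables. The clear span between the two tables is 990 mm.

Second table starts at x = 1958; first ends at x = 968; clear span = 1958 − 968 = 990 mm.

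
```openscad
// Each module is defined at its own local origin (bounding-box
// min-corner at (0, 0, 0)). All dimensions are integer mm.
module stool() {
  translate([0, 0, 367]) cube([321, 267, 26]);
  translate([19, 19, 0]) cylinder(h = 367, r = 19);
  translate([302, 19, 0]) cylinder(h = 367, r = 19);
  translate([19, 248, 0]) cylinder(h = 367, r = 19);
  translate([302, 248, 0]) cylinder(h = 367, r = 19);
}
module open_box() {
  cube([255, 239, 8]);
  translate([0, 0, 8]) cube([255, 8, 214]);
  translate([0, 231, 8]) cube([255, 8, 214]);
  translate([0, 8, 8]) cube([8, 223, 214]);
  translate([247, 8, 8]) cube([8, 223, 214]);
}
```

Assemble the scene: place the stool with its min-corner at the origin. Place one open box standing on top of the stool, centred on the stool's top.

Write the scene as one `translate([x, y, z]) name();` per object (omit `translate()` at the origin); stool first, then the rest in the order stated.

stool();
translate([33, 14, 393]) open_box();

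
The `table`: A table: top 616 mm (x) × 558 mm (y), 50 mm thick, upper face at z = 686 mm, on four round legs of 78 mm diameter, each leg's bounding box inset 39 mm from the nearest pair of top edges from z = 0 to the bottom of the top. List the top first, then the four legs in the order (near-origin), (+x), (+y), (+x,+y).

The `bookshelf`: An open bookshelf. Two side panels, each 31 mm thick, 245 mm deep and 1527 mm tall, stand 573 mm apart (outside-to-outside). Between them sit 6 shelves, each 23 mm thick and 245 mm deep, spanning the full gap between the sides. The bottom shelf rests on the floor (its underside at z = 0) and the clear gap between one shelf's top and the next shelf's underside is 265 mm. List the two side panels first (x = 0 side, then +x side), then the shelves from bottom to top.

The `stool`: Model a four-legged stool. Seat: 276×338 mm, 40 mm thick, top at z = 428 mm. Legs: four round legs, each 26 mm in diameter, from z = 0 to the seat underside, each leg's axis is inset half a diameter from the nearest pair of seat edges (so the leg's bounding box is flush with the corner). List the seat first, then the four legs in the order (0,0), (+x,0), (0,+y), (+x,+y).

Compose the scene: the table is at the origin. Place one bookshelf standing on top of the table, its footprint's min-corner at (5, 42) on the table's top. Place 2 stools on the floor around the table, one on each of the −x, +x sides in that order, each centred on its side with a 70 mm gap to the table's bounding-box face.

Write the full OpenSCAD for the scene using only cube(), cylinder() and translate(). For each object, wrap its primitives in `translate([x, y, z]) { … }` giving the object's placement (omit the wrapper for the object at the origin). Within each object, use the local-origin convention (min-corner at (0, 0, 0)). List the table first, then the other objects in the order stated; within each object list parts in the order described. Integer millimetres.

translate([0, 0, 636]) cube([616, 558, 50]);
translate([78, 78, 0]) cylinder(h = 636, r = 39);
translate([538, 78, 0]) cylinder(h = 636, r = 39);
translate([78, 480, 0]) cylinder(h = 636, r = 39);
translate([538, 480, 0]) cylinder(h = 636, r = 39);
translate([5, 42, 686]) {
  cube([31, 245, 1527]);
  translate([542, 0, 0]) cube([31, 245, 1527]);
  translate([31, 0, 0]) cube([511, 245, 23]);
  translate([31, 0, 288]) cube([511, 245, 23]);
  translate([31, 0, 576]) cube([511, 245, 23]);
  translate([31, 0, 864]) cube([511, 245, 23]);
  translate([31, 0, 1152]) cube([511, 245, 23]);
  translate([31, 0, 1440]) cube([511, 245, 23]);
}
translate([-346, 110, 0]) {
  translate([0, 0, 388]) cube([276, 338, 40]);
  translate([13, 13, 0]) cylinder(h = 388, r = 13);
  translate([263, 13, 0]) cylinder(h = 388, r = 13);
  translate([13, 325, 0]) cylinder(h = 388, r = 13);
  translate([263, 325, 0]) cylinder(h = 388, r = 13);
}
translate([686, 110, 0]) {
  translate([0, 0, 388]) cube([276, 338, 40]);
  translate([13, 13, 0]) cylinder(h = 388, r = 13);
  translate([263, 13, 0]) cylinder(h = 388, r = 13);
  translate([13, 325, 0]) cylinder(h = 388, r = 13);
  translate([263, 325, 0]) cylinder(h = 388, r = 13);
}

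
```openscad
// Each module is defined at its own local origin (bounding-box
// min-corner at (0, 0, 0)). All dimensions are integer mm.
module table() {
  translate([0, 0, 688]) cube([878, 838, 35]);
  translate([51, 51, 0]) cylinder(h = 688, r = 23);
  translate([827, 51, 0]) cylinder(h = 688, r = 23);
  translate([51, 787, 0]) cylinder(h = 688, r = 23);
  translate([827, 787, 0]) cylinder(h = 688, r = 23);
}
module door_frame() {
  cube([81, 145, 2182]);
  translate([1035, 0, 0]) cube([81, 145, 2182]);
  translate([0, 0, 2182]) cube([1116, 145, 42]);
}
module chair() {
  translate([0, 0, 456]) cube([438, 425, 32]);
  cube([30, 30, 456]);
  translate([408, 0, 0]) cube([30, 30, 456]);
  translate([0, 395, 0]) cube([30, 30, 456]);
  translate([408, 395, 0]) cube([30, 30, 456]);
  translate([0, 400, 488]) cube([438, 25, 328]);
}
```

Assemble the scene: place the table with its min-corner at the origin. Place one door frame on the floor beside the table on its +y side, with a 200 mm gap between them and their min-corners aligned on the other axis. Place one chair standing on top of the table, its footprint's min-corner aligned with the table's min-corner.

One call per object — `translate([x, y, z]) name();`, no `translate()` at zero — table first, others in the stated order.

table();
translate([0, 1038, 0]) door_frame();
translate([0, 0, 723]) chair();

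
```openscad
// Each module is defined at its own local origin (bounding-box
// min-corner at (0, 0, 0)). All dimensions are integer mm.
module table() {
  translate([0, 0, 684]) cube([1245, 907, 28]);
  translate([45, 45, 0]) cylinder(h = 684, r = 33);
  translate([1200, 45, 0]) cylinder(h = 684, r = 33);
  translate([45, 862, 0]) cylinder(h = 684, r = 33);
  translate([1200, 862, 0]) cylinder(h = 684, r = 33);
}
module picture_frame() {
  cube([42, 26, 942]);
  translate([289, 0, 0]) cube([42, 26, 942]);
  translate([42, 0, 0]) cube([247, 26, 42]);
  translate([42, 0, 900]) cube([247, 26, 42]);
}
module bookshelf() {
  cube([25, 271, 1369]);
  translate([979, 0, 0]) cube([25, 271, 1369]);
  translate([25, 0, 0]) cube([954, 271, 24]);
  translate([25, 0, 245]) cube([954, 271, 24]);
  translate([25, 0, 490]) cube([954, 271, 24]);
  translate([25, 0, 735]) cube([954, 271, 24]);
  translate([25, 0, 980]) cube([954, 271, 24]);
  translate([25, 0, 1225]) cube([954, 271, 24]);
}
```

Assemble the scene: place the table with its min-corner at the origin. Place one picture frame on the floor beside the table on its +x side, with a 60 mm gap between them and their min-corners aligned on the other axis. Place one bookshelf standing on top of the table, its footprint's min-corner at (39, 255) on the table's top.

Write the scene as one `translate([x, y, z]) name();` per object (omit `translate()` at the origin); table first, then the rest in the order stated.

table();
translate([1305, 0, 0]) picture_frame();
translate([39, 255, 712]) bookshelf();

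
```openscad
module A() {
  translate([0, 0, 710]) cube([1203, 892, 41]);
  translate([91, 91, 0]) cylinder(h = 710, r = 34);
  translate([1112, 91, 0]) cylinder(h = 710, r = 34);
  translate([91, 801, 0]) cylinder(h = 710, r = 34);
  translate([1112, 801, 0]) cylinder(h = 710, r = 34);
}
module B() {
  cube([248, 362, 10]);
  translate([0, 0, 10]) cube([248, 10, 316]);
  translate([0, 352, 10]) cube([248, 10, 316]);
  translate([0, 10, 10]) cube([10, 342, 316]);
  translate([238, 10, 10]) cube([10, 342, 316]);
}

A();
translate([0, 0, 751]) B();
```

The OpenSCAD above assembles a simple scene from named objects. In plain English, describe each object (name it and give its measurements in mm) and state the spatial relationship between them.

A is a rectangular dining table. The top is 1203×892×41 mm with its upper surface at z = 751 mm. It stands on four round legs of 68 mm diameter, each leg's bounding box inset 57 mm from the nearest pair of top edges, running from the floor to the underside of the top.

B is an open-topped rectangular box: outside dimensions 248×362×326 mm, with a uniform wall and base thickness of 10 mm. The base is a full 248×362 slab on the floor; four walls sit on top of the base. The front and back walls (the −y and +y sides) span the full width; the two side walls fit between them.

The open box is on top of the table.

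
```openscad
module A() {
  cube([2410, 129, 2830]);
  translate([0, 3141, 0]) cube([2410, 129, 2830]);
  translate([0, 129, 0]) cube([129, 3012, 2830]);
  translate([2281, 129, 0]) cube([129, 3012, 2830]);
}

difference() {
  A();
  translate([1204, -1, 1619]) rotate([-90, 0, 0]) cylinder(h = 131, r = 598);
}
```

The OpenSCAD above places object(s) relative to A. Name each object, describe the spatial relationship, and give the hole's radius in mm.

A is a house frame. The house frame has a circular hole through its front wall. The hole's radius is 598 mm.

The subtracted cylinder has r = 598 mm.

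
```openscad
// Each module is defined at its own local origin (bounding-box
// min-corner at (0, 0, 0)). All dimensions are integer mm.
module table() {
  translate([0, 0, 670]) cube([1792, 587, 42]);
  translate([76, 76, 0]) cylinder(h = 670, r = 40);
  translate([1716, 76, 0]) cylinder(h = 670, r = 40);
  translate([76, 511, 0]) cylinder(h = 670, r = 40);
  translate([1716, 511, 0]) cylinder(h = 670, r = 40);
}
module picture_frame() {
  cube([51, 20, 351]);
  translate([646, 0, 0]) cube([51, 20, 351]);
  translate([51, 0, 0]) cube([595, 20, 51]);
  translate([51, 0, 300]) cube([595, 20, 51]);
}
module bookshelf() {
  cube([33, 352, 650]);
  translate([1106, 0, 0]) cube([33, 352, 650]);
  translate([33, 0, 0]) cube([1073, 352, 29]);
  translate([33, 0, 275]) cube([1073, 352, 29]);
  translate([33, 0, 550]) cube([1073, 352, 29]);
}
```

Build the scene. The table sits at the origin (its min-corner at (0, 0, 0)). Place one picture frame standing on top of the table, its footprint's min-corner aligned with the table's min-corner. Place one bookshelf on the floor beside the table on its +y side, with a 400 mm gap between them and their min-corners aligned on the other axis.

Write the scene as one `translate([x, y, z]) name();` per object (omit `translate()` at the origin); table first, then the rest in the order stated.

table();
translate([0, 0, 712]) picture_frame();
translate([0, 987, 0]) bookshelf();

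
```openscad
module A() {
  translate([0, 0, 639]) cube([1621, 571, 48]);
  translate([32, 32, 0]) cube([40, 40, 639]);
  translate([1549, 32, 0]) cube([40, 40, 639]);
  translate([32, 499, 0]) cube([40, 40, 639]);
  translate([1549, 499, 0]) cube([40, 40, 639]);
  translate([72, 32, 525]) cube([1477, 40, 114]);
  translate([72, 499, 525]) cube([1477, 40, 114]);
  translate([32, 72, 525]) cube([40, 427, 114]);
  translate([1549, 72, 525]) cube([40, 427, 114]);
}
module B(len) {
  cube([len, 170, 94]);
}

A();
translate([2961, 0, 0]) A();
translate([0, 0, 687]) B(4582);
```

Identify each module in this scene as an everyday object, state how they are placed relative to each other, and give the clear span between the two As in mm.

A is a table. B is a beam. A beam spans the tops of two tables. The clear span between the two tables is 1340 mm.

Second table starts at x = 2961; first ends at x = 1621; clear span = 2961 − 1621 = 1340 mm.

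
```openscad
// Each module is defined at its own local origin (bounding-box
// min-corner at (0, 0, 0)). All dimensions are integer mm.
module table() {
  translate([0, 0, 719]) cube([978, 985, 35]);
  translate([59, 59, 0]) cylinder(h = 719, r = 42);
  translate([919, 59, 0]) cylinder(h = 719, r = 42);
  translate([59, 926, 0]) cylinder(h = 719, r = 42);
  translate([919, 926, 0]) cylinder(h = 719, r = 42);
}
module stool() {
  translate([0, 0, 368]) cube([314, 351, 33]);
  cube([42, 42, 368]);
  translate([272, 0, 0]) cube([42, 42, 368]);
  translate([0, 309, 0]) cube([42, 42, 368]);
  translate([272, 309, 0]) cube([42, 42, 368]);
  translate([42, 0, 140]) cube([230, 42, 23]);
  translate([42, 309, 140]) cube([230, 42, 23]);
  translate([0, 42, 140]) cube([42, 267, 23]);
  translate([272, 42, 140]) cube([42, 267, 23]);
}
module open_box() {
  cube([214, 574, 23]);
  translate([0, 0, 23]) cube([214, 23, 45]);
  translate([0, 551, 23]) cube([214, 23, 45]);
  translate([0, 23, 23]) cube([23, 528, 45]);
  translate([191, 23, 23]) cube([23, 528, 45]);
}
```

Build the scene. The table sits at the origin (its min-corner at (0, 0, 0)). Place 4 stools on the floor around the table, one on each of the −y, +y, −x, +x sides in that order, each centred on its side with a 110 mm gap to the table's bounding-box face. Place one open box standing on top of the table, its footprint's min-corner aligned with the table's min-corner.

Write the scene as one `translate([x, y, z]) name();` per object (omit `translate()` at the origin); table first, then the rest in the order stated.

table();
translate([332, -461, 0]) stool();
translate([332, 1095, 0]) stool();
translate([-424, 317, 0]) stool();
translate([1088, 317, 0]) stool();
translate([0, 0, 754]) open_box();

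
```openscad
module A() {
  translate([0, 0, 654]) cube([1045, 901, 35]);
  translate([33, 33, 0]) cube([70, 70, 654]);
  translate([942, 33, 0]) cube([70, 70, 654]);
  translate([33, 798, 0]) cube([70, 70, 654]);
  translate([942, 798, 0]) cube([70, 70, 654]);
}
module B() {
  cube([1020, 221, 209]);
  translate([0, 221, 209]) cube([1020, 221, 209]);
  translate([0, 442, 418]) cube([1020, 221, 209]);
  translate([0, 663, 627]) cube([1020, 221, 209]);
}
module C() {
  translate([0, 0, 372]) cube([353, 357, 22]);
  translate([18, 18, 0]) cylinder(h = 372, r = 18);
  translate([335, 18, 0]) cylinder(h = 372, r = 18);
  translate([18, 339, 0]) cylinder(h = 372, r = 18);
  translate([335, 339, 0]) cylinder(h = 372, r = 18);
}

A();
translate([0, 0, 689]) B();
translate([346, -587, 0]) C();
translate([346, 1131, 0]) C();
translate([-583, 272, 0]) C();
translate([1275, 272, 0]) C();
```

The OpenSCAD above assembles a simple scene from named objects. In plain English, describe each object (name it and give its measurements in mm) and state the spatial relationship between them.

A is a table: top 1045 mm (x) × 901 mm (y), 35 mm thick, upper face at z = 689 mm, on four 70×70 mm square legs, each inset 33 mm from the nearest pair of top edges, running from z = 0 to the bottom of the top.

B is a run of 4 identical solid stair steps. Each tread is 1020×221 mm and each step block is 209 mm high. Step 1 rests on the floor; step k is offset from step 1 by (k−1)×221 mm in y and (k−1)×209 mm in z.

C is a simple wooden stool: a rectangular seat 353 mm (x) by 357 mm (y), 22 mm thick, top face at z = 394 mm, on four round legs, each 36 mm in diameter. The legs rest on z = 0, each leg's axis is inset half a diameter from the nearest pair of seat edges (so the leg's bounding box is flush with the corner).

The staircase is on top of the table. Four stools sit around the table at the −y, +y, −x, +x sides.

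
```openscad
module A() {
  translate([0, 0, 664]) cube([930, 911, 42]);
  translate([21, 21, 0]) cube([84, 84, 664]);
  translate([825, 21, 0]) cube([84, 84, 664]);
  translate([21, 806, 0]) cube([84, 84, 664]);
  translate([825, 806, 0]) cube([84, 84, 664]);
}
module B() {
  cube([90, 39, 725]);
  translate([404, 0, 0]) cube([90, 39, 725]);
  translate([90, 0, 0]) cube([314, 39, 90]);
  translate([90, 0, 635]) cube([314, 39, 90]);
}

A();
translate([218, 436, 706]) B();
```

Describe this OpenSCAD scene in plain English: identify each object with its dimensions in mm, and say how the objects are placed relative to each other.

A is a rectangular dining table. The top is 930×911×42 mm with its upper surface at z = 706 mm. It stands on four 84×84 mm square legs, each inset 21 mm from the nearest pair of top edges, running from the floor to the underside of the top.

B is a rectangular picture frame lying in the x–z plane (depth along y). The opening is 314 mm wide (x) by 545 mm tall (z), surrounded by a border 90 mm wide on all four sides. The frame is 39 mm deep and is made of two full-height vertical stiles with two horizontal rails fitted between them.

The picture frame is on top of the table, centred.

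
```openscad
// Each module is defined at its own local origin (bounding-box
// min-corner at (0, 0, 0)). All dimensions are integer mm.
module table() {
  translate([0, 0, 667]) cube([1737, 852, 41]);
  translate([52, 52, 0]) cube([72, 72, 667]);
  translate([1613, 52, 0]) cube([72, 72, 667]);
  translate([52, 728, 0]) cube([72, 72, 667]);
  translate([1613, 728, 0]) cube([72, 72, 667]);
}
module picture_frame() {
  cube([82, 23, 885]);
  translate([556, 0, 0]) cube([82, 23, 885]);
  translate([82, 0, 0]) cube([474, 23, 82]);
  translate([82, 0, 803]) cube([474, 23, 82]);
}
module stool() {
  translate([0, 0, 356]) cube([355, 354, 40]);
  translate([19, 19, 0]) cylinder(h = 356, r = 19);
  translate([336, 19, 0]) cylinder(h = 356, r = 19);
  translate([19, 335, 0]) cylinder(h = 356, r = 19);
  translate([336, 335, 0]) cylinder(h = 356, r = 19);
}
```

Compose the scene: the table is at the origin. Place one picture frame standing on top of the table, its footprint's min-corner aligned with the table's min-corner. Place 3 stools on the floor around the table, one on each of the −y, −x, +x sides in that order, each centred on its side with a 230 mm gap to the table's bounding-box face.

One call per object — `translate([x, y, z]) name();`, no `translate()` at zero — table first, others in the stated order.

table();
translate([0, 0, 708]) picture_frame();
translate([691, -584, 0]) stool();
translate([-585, 249, 0]) stool();
translate([1967, 249, 0]) stool();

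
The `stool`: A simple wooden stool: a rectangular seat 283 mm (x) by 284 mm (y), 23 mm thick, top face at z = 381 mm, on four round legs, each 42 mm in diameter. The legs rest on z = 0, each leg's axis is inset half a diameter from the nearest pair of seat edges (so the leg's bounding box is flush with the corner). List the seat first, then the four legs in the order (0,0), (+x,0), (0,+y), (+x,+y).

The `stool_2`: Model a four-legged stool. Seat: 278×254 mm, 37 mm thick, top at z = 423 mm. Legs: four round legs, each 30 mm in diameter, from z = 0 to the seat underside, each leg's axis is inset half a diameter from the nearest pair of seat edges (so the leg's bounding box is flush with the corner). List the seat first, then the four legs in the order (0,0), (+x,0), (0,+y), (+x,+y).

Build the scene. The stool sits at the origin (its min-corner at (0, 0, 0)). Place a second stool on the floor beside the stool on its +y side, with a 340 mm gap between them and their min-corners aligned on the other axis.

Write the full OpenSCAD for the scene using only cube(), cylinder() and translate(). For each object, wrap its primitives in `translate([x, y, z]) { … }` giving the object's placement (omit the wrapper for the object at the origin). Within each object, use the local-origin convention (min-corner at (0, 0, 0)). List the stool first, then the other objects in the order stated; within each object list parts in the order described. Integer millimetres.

translate([0, 0, 358]) cube([283, 284, 23]);
translate([21, 21, 0]) cylinder(h = 358, r = 21);
translate([262, 21, 0]) cylinder(h = 358, r = 21);
translate([21, 263, 0]) cylinder(h = 358, r = 21);
translate([262, 263, 0]) cylinder(h = 358, r = 21);
translate([0, 624, 0]) {
  translate([0, 0, 386]) cube([278, 254, 37]);
  translate([15, 15, 0]) cylinder(h = 386, r = 15);
  translate([263, 15, 0]) cylinder(h = 386, r = 15);
  translate([15, 239, 0]) cylinder(h = 386, r = 15);
  translate([263, 239, 0]) cylinder(h = 386, r = 15);
}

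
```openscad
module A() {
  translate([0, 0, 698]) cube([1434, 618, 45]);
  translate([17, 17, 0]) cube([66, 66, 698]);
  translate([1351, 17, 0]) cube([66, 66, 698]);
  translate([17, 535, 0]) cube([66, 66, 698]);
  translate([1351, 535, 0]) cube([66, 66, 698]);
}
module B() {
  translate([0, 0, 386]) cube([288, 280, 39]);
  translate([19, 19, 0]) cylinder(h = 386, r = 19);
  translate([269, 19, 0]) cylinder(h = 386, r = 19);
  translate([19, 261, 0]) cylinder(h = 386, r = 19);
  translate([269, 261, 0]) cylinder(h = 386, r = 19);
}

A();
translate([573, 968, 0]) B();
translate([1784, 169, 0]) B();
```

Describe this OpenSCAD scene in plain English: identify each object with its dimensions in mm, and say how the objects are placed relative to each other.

A is a table: top 1434 mm (x) × 618 mm (y), 45 mm thick, upper face at z = 743 mm, on four 66×66 mm square legs, each inset 17 mm from the nearest pair of top edges, running from z = 0 to the bottom of the top.

B is a four-legged stool. The seat is 288×280 mm, 39 mm thick, top at z = 425 mm. It stands on four round legs, each 38 mm in diameter, from z = 0 to the seat underside, each leg's axis is inset half a diameter from the nearest pair of seat edges (so the leg's bounding box is flush with the corner).

Two stools sit around the table at the +y, +x sides.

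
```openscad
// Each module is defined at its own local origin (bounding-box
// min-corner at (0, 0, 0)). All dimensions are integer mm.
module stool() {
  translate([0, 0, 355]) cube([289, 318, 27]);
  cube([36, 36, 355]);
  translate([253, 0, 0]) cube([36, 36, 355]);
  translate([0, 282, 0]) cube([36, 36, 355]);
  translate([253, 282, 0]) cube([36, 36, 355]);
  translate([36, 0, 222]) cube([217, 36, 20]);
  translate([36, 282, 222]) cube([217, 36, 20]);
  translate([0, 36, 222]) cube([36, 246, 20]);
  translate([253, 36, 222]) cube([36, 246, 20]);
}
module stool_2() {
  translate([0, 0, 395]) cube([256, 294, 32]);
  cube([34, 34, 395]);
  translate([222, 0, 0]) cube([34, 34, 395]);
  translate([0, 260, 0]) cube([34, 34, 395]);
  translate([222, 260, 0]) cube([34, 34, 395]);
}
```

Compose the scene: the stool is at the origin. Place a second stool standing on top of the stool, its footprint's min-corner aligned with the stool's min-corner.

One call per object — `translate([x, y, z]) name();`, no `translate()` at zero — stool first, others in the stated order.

stool();
translate([0, 0, 382]) stool_2();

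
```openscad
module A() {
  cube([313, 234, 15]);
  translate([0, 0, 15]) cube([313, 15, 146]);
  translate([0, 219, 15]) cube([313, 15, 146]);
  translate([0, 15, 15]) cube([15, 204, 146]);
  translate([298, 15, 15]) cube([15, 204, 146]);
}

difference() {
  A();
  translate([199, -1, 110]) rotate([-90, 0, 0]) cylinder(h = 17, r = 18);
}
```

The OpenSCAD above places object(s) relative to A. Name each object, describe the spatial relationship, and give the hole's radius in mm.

A is an open box. The open box has a circular hole through its front wall. The hole's radius is 18 mm.

The subtracted cylinder has r = 18 mm.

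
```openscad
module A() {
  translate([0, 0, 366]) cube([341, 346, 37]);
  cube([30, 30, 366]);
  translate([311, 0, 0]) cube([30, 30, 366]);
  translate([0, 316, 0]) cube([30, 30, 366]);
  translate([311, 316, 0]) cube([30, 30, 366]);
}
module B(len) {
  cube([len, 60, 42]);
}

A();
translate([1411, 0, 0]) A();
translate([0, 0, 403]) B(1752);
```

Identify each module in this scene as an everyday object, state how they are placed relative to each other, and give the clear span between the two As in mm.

A is a stool. B is a beam. A beam spans the tops of two stools. The clear span between the two stools is 1070 mm.

Second stool starts at x = 1411; first ends at x = 341; clear span = 1411 − 341 = 1070 mm.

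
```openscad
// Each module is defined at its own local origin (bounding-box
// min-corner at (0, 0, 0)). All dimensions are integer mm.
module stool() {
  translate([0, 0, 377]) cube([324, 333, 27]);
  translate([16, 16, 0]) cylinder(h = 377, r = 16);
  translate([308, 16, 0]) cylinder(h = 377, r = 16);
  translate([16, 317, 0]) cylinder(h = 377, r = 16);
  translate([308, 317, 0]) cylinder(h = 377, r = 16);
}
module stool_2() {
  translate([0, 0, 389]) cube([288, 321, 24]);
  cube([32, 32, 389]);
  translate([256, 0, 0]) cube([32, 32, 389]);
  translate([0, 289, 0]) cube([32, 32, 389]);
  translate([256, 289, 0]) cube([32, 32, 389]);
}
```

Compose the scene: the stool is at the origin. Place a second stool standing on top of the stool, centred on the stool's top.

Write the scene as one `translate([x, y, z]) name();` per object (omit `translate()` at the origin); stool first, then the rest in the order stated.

stool();
translate([18, 6, 404]) stool_2();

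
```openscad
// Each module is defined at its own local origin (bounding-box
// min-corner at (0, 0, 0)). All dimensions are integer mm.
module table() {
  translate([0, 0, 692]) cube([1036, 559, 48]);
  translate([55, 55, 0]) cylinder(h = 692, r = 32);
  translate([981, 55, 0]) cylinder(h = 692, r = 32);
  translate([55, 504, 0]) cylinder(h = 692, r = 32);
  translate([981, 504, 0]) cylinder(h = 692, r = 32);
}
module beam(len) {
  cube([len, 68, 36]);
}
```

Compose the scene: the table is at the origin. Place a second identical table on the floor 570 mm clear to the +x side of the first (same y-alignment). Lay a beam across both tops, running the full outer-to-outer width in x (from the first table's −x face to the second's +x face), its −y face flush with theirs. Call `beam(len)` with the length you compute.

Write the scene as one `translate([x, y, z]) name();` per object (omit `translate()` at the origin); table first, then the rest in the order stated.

table();
translate([1606, 0, 0]) table();
translate([0, 0, 740]) beam(2642);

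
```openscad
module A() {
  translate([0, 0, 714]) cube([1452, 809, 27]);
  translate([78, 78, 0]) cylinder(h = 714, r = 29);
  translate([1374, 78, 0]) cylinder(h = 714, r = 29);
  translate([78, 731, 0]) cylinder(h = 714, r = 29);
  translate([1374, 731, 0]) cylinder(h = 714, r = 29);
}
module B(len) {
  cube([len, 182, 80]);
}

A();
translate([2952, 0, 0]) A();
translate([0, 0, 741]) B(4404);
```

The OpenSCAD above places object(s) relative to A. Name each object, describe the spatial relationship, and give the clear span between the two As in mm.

Second table starts at x = 2952; first ends at x = 1452; clear span = 2952 − 1452 = 1500 mm.

A is a table. B is a beam. A beam spans the tops of two tables. The clear span between the two tables is 1500 mm.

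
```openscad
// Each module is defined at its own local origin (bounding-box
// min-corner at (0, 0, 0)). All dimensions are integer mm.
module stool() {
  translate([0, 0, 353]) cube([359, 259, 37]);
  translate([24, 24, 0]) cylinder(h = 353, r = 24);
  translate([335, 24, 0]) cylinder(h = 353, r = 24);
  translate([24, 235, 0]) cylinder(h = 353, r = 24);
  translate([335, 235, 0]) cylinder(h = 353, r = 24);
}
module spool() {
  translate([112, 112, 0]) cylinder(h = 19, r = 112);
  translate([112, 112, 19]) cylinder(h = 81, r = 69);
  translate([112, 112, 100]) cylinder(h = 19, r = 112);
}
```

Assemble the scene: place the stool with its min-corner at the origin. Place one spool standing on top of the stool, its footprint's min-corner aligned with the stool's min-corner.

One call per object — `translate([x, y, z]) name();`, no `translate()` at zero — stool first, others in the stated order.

stool();
translate([0, 0, 390]) spool();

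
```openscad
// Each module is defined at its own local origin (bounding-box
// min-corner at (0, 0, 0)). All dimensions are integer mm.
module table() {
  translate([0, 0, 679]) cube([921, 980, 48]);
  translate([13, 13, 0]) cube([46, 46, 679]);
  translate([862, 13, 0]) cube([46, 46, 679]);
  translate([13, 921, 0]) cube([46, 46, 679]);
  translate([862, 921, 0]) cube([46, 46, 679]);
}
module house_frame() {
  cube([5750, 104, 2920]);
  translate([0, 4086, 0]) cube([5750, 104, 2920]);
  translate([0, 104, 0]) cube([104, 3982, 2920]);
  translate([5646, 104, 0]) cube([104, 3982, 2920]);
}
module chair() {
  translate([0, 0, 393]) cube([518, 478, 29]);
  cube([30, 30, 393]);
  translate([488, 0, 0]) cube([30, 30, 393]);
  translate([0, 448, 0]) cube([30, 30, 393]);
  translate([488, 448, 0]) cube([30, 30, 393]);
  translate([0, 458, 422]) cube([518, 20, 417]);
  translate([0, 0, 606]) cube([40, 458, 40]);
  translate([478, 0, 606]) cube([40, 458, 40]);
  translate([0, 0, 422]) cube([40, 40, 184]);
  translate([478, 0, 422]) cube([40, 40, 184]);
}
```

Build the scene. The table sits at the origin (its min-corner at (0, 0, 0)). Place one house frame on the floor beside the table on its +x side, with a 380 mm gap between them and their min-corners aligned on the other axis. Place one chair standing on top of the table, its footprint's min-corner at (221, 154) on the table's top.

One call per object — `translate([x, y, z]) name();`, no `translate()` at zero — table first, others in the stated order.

table();
translate([1301, 0, 0]) house_frame();
translate([221, 154, 727]) chair();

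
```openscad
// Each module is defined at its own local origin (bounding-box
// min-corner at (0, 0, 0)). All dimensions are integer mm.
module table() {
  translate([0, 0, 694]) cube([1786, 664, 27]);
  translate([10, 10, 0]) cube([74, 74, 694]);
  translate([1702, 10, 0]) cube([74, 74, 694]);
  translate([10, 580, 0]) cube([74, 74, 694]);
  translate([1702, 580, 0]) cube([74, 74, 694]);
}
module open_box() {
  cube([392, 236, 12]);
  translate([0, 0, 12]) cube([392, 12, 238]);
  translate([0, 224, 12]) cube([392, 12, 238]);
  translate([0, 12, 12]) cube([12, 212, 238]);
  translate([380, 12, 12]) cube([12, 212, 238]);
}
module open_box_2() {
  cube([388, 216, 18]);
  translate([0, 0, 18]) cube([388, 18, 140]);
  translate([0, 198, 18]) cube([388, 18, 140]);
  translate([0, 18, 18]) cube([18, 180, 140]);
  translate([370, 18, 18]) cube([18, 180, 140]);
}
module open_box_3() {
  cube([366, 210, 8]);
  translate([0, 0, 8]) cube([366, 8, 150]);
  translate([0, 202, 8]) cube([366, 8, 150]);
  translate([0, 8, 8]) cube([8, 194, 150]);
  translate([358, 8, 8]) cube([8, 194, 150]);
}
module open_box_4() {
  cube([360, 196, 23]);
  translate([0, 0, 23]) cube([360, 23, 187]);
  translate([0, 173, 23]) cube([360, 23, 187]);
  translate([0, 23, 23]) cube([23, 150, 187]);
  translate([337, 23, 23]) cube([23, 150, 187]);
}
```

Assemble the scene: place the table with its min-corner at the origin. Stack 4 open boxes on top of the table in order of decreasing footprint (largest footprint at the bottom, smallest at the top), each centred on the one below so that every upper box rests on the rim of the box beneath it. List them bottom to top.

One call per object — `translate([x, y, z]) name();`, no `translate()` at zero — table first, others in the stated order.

table();
translate([697, 214, 721]) open_box();
translate([699, 224, 971]) open_box_2();
translate([710, 227, 1129]) open_box_3();
translate([713, 234, 1287]) open_box_4();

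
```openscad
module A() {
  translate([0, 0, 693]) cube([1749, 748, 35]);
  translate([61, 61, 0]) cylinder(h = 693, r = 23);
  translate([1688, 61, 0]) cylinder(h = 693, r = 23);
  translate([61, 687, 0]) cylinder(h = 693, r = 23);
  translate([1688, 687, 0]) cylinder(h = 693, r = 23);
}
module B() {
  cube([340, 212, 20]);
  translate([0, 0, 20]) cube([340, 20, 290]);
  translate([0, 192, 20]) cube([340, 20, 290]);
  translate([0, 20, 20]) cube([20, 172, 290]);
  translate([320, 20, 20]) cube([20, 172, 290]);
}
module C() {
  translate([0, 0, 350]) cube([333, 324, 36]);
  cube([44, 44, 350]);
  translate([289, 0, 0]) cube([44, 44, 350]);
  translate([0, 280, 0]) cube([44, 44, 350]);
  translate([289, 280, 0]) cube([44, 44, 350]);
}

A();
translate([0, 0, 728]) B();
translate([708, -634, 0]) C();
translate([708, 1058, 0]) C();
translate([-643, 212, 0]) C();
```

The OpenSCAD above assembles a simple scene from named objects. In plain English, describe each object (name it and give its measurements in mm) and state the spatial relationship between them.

A is a table with a 1749×748 mm rectangular top, 35 mm thick, top surface at z = 728 mm, supported by four round legs of 46 mm diameter, each leg's bounding box inset 38 mm from the nearest pair of top edges, running from the floor.

B is an open-topped rectangular box: outside dimensions 340×212×310 mm, with a uniform wall and base thickness of 20 mm. The base is a full 340×212 slab on the floor; four walls sit on top of the base. The front and back walls (the −y and +y sides) span the full width; the two side walls fit between them.

C is a simple wooden stool: a rectangular seat 333 mm (x) by 324 mm (y), 36 mm thick, top face at z = 386 mm, on four square legs, each 44×44 mm in cross-section. The legs rest on z = 0, each flush with a corner of the seat.

The open box is on top of the table. Three stools sit around the table at the −y, +y, −x sides.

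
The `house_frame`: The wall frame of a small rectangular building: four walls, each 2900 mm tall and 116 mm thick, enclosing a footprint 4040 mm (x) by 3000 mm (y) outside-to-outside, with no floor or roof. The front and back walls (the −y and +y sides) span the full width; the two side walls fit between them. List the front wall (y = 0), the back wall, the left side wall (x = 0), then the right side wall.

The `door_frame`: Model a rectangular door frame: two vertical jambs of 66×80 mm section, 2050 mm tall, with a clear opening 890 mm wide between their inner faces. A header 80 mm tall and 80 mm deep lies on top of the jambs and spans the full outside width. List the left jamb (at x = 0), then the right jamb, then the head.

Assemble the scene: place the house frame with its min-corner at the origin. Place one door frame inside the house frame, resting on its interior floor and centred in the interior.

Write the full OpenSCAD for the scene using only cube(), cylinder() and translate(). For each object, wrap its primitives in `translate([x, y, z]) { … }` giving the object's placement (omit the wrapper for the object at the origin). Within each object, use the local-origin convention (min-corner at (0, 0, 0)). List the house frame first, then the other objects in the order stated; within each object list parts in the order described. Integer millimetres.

cube([4040, 116, 2900]);
translate([0, 2884, 0]) cube([4040, 116, 2900]);
translate([0, 116, 0]) cube([116, 2768, 2900]);
translate([3924, 116, 0]) cube([116, 2768, 2900]);
translate([1509, 1460, 0]) {
  cube([66, 80, 2050]);
  translate([956, 0, 0]) cube([66, 80, 2050]);
  translate([0, 0, 2050]) cube([1022, 80, 80]);
}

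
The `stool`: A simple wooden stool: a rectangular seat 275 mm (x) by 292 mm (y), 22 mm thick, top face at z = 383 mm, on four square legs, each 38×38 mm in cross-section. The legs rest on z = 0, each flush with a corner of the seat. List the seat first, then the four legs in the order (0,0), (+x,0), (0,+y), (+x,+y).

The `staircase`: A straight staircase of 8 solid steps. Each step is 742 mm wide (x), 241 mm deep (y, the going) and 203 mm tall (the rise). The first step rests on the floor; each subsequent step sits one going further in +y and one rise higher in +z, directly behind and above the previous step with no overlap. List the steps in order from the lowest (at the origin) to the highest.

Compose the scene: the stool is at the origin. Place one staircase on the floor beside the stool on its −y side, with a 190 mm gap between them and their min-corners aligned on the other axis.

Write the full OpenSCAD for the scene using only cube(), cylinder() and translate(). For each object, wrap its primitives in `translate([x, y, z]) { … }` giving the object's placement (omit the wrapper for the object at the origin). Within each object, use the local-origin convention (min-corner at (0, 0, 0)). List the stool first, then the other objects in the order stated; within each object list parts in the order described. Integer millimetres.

translate([0, 0, 361]) cube([275, 292, 22]);
cube([38, 38, 361]);
translate([237, 0, 0]) cube([38, 38, 361]);
translate([0, 254, 0]) cube([38, 38, 361]);
translate([237, 254, 0]) cube([38, 38, 361]);
translate([0, -2118, 0]) {
  cube([742, 241, 203]);
  translate([0, 241, 203]) cube([742, 241, 203]);
  translate([0, 482, 406]) cube([742, 241, 203]);
  translate([0, 723, 609]) cube([742, 241, 203]);
  translate([0, 964, 812]) cube([742, 241, 203]);
  translate([0, 1205, 1015]) cube([742, 241, 203]);
  translate([0, 1446, 1218]) cube([742, 241, 203]);
  translate([0, 1687, 1421]) cube([742, 241, 203]);
}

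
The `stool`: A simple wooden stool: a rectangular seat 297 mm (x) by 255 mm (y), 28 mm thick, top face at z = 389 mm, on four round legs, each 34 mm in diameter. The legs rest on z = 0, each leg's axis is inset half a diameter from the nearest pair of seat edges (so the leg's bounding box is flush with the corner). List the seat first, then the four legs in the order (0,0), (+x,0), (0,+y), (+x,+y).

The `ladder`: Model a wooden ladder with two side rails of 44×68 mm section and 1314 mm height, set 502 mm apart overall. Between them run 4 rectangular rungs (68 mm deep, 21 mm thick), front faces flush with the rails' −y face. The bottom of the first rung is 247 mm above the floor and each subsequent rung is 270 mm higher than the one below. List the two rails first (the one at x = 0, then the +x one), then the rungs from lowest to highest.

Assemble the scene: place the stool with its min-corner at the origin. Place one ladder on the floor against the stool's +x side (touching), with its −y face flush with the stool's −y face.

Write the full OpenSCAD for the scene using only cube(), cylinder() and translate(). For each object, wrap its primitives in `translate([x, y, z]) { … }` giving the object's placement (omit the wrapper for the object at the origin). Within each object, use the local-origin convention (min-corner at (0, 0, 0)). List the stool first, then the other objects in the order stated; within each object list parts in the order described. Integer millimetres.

translate([0, 0, 361]) cube([297, 255, 28]);
translate([17, 17, 0]) cylinder(h = 361, r = 17);
translate([280, 17, 0]) cylinder(h = 361, r = 17);
translate([17, 238, 0]) cylinder(h = 361, r = 17);
translate([280, 238, 0]) cylinder(h = 361, r = 17);
translate([297, 0, 0]) {
  cube([44, 68, 1314]);
  translate([458, 0, 0]) cube([44, 68, 1314]);
  translate([44, 0, 247]) cube([414, 68, 21]);
  translate([44, 0, 517]) cube([414, 68, 21]);
  translate([44, 0, 787]) cube([414, 68, 21]);
  translate([44, 0, 1057]) cube([414, 68, 21]);
}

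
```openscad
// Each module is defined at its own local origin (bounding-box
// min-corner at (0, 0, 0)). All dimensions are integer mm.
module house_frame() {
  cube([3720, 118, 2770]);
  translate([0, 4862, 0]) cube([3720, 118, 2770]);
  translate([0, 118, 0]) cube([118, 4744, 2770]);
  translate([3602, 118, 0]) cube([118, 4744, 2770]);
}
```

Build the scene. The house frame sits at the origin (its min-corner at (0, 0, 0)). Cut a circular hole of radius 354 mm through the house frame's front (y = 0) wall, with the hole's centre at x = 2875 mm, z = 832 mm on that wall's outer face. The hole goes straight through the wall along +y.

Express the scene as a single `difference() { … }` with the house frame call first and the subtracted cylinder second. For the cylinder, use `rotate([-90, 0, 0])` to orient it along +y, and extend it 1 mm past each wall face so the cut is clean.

difference() {
  house_frame();
  translate([2875, -1, 832]) rotate([-90, 0, 0]) cylinder(h = 120, r = 354);
}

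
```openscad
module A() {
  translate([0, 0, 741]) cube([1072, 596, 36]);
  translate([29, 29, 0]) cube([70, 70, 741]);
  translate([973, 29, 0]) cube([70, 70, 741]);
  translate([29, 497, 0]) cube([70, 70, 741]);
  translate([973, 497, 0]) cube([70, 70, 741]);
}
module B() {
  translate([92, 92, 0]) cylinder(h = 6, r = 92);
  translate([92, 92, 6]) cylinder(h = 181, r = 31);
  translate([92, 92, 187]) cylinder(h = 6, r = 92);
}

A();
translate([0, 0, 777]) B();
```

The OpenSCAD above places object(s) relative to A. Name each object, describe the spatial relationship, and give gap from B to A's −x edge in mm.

A is a table. B is a spool. The spool is on top of the table. The gap from the spool to the table's −x edge is 0 mm.

The spool's min-x is at 0; the table's min-x is 0; gap = 0 mm.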